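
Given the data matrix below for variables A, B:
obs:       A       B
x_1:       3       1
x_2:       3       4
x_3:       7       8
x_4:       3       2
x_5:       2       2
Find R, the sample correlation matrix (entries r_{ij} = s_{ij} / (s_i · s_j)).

Step 1 — column means:
  mean(A) = (3 + 3 + 7 + 3 + 2) / 5 = 18/5 = 3.6
  mean(B) = (1 + 4 + 8 + 2 + 2) / 5 = 17/5 = 3.4

Step 2 — sample variances and covariances s[i,j] = (1/(n-1)) · Σ_k (x_{k,i} - mean_i) · (x_{k,j} - mean_j), with n-1 = 4:
  s[A,A] = ((-0.6)·(-0.6) + (-0.6)·(-0.6) + (3.4)·(3.4) + (-0.6)·(-0.6) + (-1.6)·(-1.6)) / 4 = 15.2/4 = 3.8
  s[A,B] = ((-0.6)·(-2.4) + (-0.6)·(0.6) + (3.4)·(4.6) + (-0.6)·(-1.4) + (-1.6)·(-1.4)) / 4 = 19.8/4 = 4.95
  s[B,B] = ((-2.4)·(-2.4) + (0.6)·(0.6) + (4.6)·(4.6) + (-1.4)·(-1.4) + (-1.4)·(-1.4)) / 4 = 31.2/4 = 7.8
  Sample standard deviations s_i = √(s[i,i]):
  s(A) = √(3.8) = 1.9494
  s(B) = √(7.8) = 2.7928

Step 3 — r_{ij} = s_{ij} / (s_i · s_j):
  r[A,A] = 1 (diagonal).
  r[A,B] = 4.95 / (1.9494 · 2.7928) = 4.95 / 5.4443 = 0.9092
  r[B,B] = 1 (diagonal).

R is symmetric with unit diagonal. Assembling:

R = [[1, 0.9092],
 [0.9092, 1]]


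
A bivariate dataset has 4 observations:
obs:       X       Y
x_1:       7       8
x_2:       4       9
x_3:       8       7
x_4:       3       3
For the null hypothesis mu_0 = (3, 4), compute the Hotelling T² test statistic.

Step 1 — sample mean vector:
  mean(X) = (7 + 4 + 8 + 3) / 4 = 22/4 = 5.5
  mean(Y) = (8 + 9 + 7 + 3) / 4 = 27/4 = 6.75
  x̄ = (5.5, 6.75),  deviation x̄ - mu_0 = (5.5, 6.75) - (3, 4) = (2.5, 2.75).

Step 2 — sample covariance matrix, S[i,j] = (1/(n-1)) · Σ_k (x_{k,i} - mean_i) · (x_{k,j} - mean_j), divisor n-1 = 3:
  S[X,X] = ((1.5)·(1.5) + (-1.5)·(-1.5) + (2.5)·(2.5) + (-2.5)·(-2.5)) / 3 = 17/3 = 5.6667
  S[X,Y] = ((1.5)·(1.25) + (-1.5)·(2.25) + (2.5)·(0.25) + (-2.5)·(-3.75)) / 3 = 8.5/3 = 2.8333
  S[Y,Y] = ((1.25)·(1.25) + (2.25)·(2.25) + (0.25)·(0.25) + (-3.75)·(-3.75)) / 3 = 20.75/3 = 6.9167
  S = [[5.6667, 2.8333],
 [2.8333, 6.9167]].

Step 3 — invert S. det(S) = 5.6667·6.9167 - (2.8333)² = 31.1667.
  S^{-1} = (1/det) · [[d, -b], [-b, a]] = [[0.2219, -0.0909],
 [-0.0909, 0.1818]].

Step 4 — quadratic form (x̄ - mu_0)^T · S^{-1} · (x̄ - mu_0):
  S^{-1} · (x̄ - mu_0) = (0.3048, 0.2727),
  (x̄ - mu_0)^T · [...] = (2.5)·(0.3048) + (2.75)·(0.2727) = 1.512.

Step 5 — scale by n: T² = 4 · 1.512 = 6.0481.

T² ≈ 6.0481


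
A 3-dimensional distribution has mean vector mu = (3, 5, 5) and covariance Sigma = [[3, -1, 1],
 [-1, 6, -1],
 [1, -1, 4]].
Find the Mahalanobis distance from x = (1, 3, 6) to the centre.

Step 1 — centre the observation: (x - mu) = (-2, -2, 1).

Step 2 — invert Sigma (cofactor / det for 3×3, or solve directly):
  Sigma^{-1} = [[0.377, 0.0492, -0.082],
 [0.0492, 0.1803, 0.0328],
 [-0.082, 0.0328, 0.2787]].

Step 3 — form the quadratic (x - mu)^T · Sigma^{-1} · (x - mu):
  Sigma^{-1} · (x - mu) = (-0.9344, -0.4262, 0.377).
  (x - mu)^T · [Sigma^{-1} · (x - mu)] = (-2)·(-0.9344) + (-2)·(-0.4262) + (1)·(0.377) = 3.0984.

Step 4 — take square root: d = √(3.0984) ≈ 1.7602.

d(x, mu) = √(3.0984) ≈ 1.7602


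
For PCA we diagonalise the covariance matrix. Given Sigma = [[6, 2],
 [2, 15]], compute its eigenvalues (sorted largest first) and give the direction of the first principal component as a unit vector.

Step 1 — characteristic polynomial of 2×2 Sigma:
  det(Sigma - λI) = λ² - trace · λ + det = 0.
  trace = 6 + 15 = 21, det = 6·15 - (2)² = 86.
Step 2 — discriminant:
  Δ = trace² - 4·det = 441 - 344 = 97.
Step 3 — eigenvalues:
  λ = (trace ± √Δ)/2 = (21 ± 9.8489)/2,
  λ_1 = 15.4244,  λ_2 = 5.5756.

Step 4 — unit eigenvector for λ_1: solve (Sigma - λ_1 I)v = 0. First row:
  (6 - 15.4244)·v_x + (2)·v_y = 0, i.e. (-9.4244)·v_x + (2)·v_y = 0,
  so v ∝ (b, λ_1 - a) = (2, 9.4244) = u.
  ||u|| = √((2)² + (9.4244)²) = √(92.8199) ≈ 9.6343,
  v_1 = u/||u|| ≈ (0.2076, 0.9782) (||v_1|| = 1).

λ_1 = 15.4244,  λ_2 = 5.5756;  v_1 ≈ (0.2076, 0.9782)


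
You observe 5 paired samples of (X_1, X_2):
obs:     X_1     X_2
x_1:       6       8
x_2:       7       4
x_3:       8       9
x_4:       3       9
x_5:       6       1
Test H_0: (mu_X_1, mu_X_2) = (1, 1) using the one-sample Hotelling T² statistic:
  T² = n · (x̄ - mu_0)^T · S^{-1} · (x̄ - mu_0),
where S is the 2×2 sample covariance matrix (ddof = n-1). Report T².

Step 1 — sample mean vector:
  mean(X_1) = (6 + 7 + 8 + 3 + 6) / 5 = 30/5 = 6
  mean(X_2) = (8 + 4 + 9 + 9 + 1) / 5 = 31/5 = 6.2
  x̄ = (6, 6.2),  deviation x̄ - mu_0 = (6, 6.2) - (1, 1) = (5, 5.2).

Step 2 — sample covariance matrix, S[i,j] = (1/(n-1)) · Σ_k (x_{k,i} - mean_i) · (x_{k,j} - mean_j), divisor n-1 = 4:
  S[X_1,X_1] = ((0)·(0) + (1)·(1) + (2)·(2) + (-3)·(-3) + (0)·(0)) / 4 = 14/4 = 3.5
  S[X_1,X_2] = ((0)·(1.8) + (1)·(-2.2) + (2)·(2.8) + (-3)·(2.8) + (0)·(-5.2)) / 4 = -5/4 = -1.25
  S[X_2,X_2] = ((1.8)·(1.8) + (-2.2)·(-2.2) + (2.8)·(2.8) + (2.8)·(2.8) + (-5.2)·(-5.2)) / 4 = 50.8/4 = 12.7
  S = [[3.5, -1.25],
 [-1.25, 12.7]].

Step 3 — invert S. det(S) = 3.5·12.7 - (-1.25)² = 42.8875.
  S^{-1} = (1/det) · [[d, -b], [-b, a]] = [[0.2961, 0.0291],
 [0.0291, 0.0816]].

Step 4 — quadratic form (x̄ - mu_0)^T · S^{-1} · (x̄ - mu_0):
  S^{-1} · (x̄ - mu_0) = (1.6322, 0.5701),
  (x̄ - mu_0)^T · [...] = (5)·(1.6322) + (5.2)·(0.5701) = 11.1254.

Step 5 — scale by n: T² = 5 · 11.1254 = 55.6269.

T² ≈ 55.6269


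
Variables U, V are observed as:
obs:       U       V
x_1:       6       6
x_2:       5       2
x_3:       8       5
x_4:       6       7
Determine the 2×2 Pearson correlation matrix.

Step 1 — column means:
  mean(U) = (6 + 5 + 8 + 6) / 4 = 25/4 = 6.25
  mean(V) = (6 + 2 + 5 + 7) / 4 = 20/4 = 5

Step 2 — sample variances and covariances s[i,j] = (1/(n-1)) · Σ_k (x_{k,i} - mean_i) · (x_{k,j} - mean_j), with n-1 = 3:
  s[U,U] = ((-0.25)·(-0.25) + (-1.25)·(-1.25) + (1.75)·(1.75) + (-0.25)·(-0.25)) / 3 = 4.75/3 = 1.5833
  s[U,V] = ((-0.25)·(1) + (-1.25)·(-3) + (1.75)·(0) + (-0.25)·(2)) / 3 = 3/3 = 1
  s[V,V] = ((1)·(1) + (-3)·(-3) + (0)·(0) + (2)·(2)) / 3 = 14/3 = 4.6667
  Sample standard deviations s_i = √(s[i,i]):
  s(U) = √(1.5833) = 1.2583
  s(V) = √(4.6667) = 2.1602

Step 3 — r_{ij} = s_{ij} / (s_i · s_j):
  r[U,U] = 1 (diagonal).
  r[U,V] = 1 / (1.2583 · 2.1602) = 1 / 2.7183 = 0.3679
  r[V,V] = 1 (diagonal).

R is symmetric with unit diagonal. Assembling:

R = [[1, 0.3679],
 [0.3679, 1]]


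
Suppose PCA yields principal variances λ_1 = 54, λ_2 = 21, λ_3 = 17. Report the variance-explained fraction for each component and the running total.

Step 1 — total variance = trace(Sigma) = Σ λ_i = 54 + 21 + 17 = 92.

Step 2 — fraction explained by component i = λ_i / Σ λ:
  PC1: 54/92 = 0.587
  PC2: 21/92 = 0.2283
  PC3: 17/92 = 0.1848

Step 3 — cumulative fraction after k components = (λ_1 + ... + λ_k) / Σ λ:
  k = 1: 54/92 = 0.587
  k = 2: (54 + 21)/92 = 75/92 = 0.8152
  k = 3: (54 + 21 + 17)/92 = 92/92 = 1

Summary (fraction, with percent):

explained: PC1 0.587 (58.7%), PC2 0.2283 (22.83%), PC3 0.1848 (18.48%);  cumulative: 0.587, 0.8152, 1


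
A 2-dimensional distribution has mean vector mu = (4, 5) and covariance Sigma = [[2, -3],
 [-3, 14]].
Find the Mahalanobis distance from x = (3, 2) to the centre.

Step 1 — centre the observation: (x - mu) = (-1, -3).

Step 2 — invert Sigma. det(Sigma) = 2·14 - (-3)² = 19.
  Sigma^{-1} = (1/det) · [[d, -b], [-b, a]] = [[0.7368, 0.1579],
 [0.1579, 0.1053]].

Step 3 — form the quadratic (x - mu)^T · Sigma^{-1} · (x - mu):
  Sigma^{-1} · (x - mu) = (-1.2105, -0.4737).
  (x - mu)^T · [Sigma^{-1} · (x - mu)] = (-1)·(-1.2105) + (-3)·(-0.4737) = 2.6316.

Step 4 — take square root: d = √(2.6316) ≈ 1.6222.

d(x, mu) = √(2.6316) ≈ 1.6222


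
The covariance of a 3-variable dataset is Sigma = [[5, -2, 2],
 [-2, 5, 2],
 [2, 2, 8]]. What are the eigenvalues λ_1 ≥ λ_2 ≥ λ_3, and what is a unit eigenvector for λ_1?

Step 1 — characteristic polynomial p(λ) = det(λI - Sigma) = λ³ - tr·λ² + c_1·λ - det, where tr = trace, c_1 = sum of the principal 2×2 minors, det = det(Sigma):
  tr = 5 + 5 + 8 = 18,
  c_1 = (5·5 - (-2)²) + (5·8 - (2)²) + (5·8 - (2)²) = 21 + 36 + 36 = 93,
  det = 5·(5·8 - (2)²) - (-2)·((-2)·8 - (2)·(2)) + (2)·((-2)·(2) - 5·(2)) = 5·(36) - (-2)·(-20) + (2)·(-14) = 112.
  So p(λ) = λ³ - 18λ² + 93λ - 112.
Step 2 — look for an integer root (rational root theorem: any rational root is an integer divisor of 112). Testing λ = 7:
  p(7) = 343 - 882 + 651 - 112 = 0  ✓
  Dividing out (λ - 7): p(λ) = (λ - 7)(λ² - 11λ + 16).
Step 3 — remaining eigenvalues from the quadratic λ² - 11λ + 16 = 0:
  Δ = 11² - 4·16 = 121 - 64 = 57,  λ = (11 ± √57)/2 = (11 ± 7.5498)/2 ≈ 9.2749 or 1.7251.
  Sorted: λ_1 = 9.2749,  λ_2 = 7,  λ_3 = 1.7251  (check: sum = 18 = tr ✓).

Step 4 — unit eigenvector for λ_1 ≈ 9.2749: v spans the null space of (Sigma - λ_1 I), whose rows are
  r_1 = (-4.2749, -2, 2),  r_2 = (-2, -4.2749, 2),  r_3 = (2, 2, -1.2749).
  v is orthogonal to every row, so take v ∝ r_1 × r_2 = ((-2)·(2) - (2)·(-4.2749), (2)·(-2) - (-4.2749)·(2), (-4.2749)·(-4.2749) - (-2)·(-2)) ≈ (4.5498, 4.5498, 14.2749).
  Let u = (4.5498, 4.5498, 14.2749).
  ||u|| = √((4.5498)² + (4.5498)² + (14.2749)²) = √(245.1752) ≈ 15.6581,  v_1 = u/||u|| ≈ (0.2906, 0.2906, 0.9117) (||v_1|| = 1).

λ_1 = 9.2749,  λ_2 = 7,  λ_3 = 1.7251;  v_1 ≈ (0.2906, 0.2906, 0.9117)


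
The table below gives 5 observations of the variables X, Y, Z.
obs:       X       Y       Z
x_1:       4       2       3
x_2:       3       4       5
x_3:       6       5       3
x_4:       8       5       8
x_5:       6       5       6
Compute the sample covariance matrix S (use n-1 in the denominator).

Step 1 — column means:
  mean(X) = (4 + 3 + 6 + 8 + 6) / 5 = 27/5 = 5.4
  mean(Y) = (2 + 4 + 5 + 5 + 5) / 5 = 21/5 = 4.2
  mean(Z) = (3 + 5 + 3 + 8 + 6) / 5 = 25/5 = 5

Step 2 — sample covariance S[i,j] = (1/(n-1)) · Σ_k (x_{k,i} - mean_i) · (x_{k,j} - mean_j), with n-1 = 4.
  S[X,X] = ((-1.4)·(-1.4) + (-2.4)·(-2.4) + (0.6)·(0.6) + (2.6)·(2.6) + (0.6)·(0.6)) / 4 = 15.2/4 = 3.8
  S[X,Y] = ((-1.4)·(-2.2) + (-2.4)·(-0.2) + (0.6)·(0.8) + (2.6)·(0.8) + (0.6)·(0.8)) / 4 = 6.6/4 = 1.65
  S[X,Z] = ((-1.4)·(-2) + (-2.4)·(0) + (0.6)·(-2) + (2.6)·(3) + (0.6)·(1)) / 4 = 10/4 = 2.5
  S[Y,Y] = ((-2.2)·(-2.2) + (-0.2)·(-0.2) + (0.8)·(0.8) + (0.8)·(0.8) + (0.8)·(0.8)) / 4 = 6.8/4 = 1.7
  S[Y,Z] = ((-2.2)·(-2) + (-0.2)·(0) + (0.8)·(-2) + (0.8)·(3) + (0.8)·(1)) / 4 = 6/4 = 1.5
  S[Z,Z] = ((-2)·(-2) + (0)·(0) + (-2)·(-2) + (3)·(3) + (1)·(1)) / 4 = 18/4 = 4.5

S is symmetric (S[j,i] = S[i,j]). Assembling:

S = [[3.8, 1.65, 2.5],
 [1.65, 1.7, 1.5],
 [2.5, 1.5, 4.5]]


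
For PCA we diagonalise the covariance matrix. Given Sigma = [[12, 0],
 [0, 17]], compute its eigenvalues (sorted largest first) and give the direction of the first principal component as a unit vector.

Step 1 — characteristic polynomial of 2×2 Sigma:
  det(Sigma - λI) = λ² - trace · λ + det = 0.
  trace = 12 + 17 = 29, det = 12·17 - (0)² = 204.
Step 2 — discriminant:
  Δ = trace² - 4·det = 841 - 816 = 25.
Step 3 — eigenvalues:
  λ = (trace ± √Δ)/2 = (29 ± 5)/2,
  λ_1 = 17,  λ_2 = 12.

Step 4 — unit eigenvector for λ_1: Sigma is diagonal, so its eigenvectors are the coordinate axes. λ_1 = 17 is the diagonal entry on the second coordinate axis, hence
  v_1 = (0, 1) (||v_1|| = 1).

λ_1 = 17,  λ_2 = 12;  v_1 ≈ (0, 1)


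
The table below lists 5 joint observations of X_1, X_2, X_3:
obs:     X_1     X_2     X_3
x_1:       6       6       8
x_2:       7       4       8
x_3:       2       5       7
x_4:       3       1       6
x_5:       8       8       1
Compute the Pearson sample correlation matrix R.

Step 1 — column means:
  mean(X_1) = (6 + 7 + 2 + 3 + 8) / 5 = 26/5 = 5.2
  mean(X_2) = (6 + 4 + 5 + 1 + 8) / 5 = 24/5 = 4.8
  mean(X_3) = (8 + 8 + 7 + 6 + 1) / 5 = 30/5 = 6

Step 2 — sample variances and covariances s[i,j] = (1/(n-1)) · Σ_k (x_{k,i} - mean_i) · (x_{k,j} - mean_j), with n-1 = 4:
  s[X_1,X_1] = ((0.8)·(0.8) + (1.8)·(1.8) + (-3.2)·(-3.2) + (-2.2)·(-2.2) + (2.8)·(2.8)) / 4 = 26.8/4 = 6.7
  s[X_1,X_2] = ((0.8)·(1.2) + (1.8)·(-0.8) + (-3.2)·(0.2) + (-2.2)·(-3.8) + (2.8)·(3.2)) / 4 = 16.2/4 = 4.05
  s[X_1,X_3] = ((0.8)·(2) + (1.8)·(2) + (-3.2)·(1) + (-2.2)·(0) + (2.8)·(-5)) / 4 = -12/4 = -3
  s[X_2,X_2] = ((1.2)·(1.2) + (-0.8)·(-0.8) + (0.2)·(0.2) + (-3.8)·(-3.8) + (3.2)·(3.2)) / 4 = 26.8/4 = 6.7
  s[X_2,X_3] = ((1.2)·(2) + (-0.8)·(2) + (0.2)·(1) + (-3.8)·(0) + (3.2)·(-5)) / 4 = -15/4 = -3.75
  s[X_3,X_3] = ((2)·(2) + (2)·(2) + (1)·(1) + (0)·(0) + (-5)·(-5)) / 4 = 34/4 = 8.5
  Sample standard deviations s_i = √(s[i,i]):
  s(X_1) = √(6.7) = 2.5884
  s(X_2) = √(6.7) = 2.5884
  s(X_3) = √(8.5) = 2.9155

Step 3 — r_{ij} = s_{ij} / (s_i · s_j):
  r[X_1,X_1] = 1 (diagonal).
  r[X_1,X_2] = 4.05 / (2.5884 · 2.5884) = 4.05 / 6.7 = 0.6045
  r[X_1,X_3] = -3 / (2.5884 · 2.9155) = -3 / 7.5465 = -0.3975
  r[X_2,X_2] = 1 (diagonal).
  r[X_2,X_3] = -3.75 / (2.5884 · 2.9155) = -3.75 / 7.5465 = -0.4969
  r[X_3,X_3] = 1 (diagonal).

R is symmetric with unit diagonal. Assembling:

R = [[1, 0.6045, -0.3975],
 [0.6045, 1, -0.4969],
 [-0.3975, -0.4969, 1]]


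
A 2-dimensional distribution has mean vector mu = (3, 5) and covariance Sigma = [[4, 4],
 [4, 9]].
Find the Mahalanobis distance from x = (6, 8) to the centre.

Step 1 — centre the observation: (x - mu) = (3, 3).

Step 2 — invert Sigma. det(Sigma) = 4·9 - (4)² = 20.
  Sigma^{-1} = (1/det) · [[d, -b], [-b, a]] = [[0.45, -0.2],
 [-0.2, 0.2]].

Step 3 — form the quadratic (x - mu)^T · Sigma^{-1} · (x - mu):
  Sigma^{-1} · (x - mu) = (0.75, 0).
  (x - mu)^T · [Sigma^{-1} · (x - mu)] = (3)·(0.75) + (3)·(0) = 2.25.

Step 4 — take square root: d = √(2.25) ≈ 1.5.

d(x, mu) = √(2.25) ≈ 1.5


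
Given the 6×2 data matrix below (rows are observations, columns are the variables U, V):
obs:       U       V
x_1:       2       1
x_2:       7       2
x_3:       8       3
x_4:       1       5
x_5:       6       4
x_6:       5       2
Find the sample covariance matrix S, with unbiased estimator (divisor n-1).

Step 1 — column means:
  mean(U) = (2 + 7 + 8 + 1 + 6 + 5) / 6 = 29/6 = 4.8333
  mean(V) = (1 + 2 + 3 + 5 + 4 + 2) / 6 = 17/6 = 2.8333

Step 2 — sample covariance S[i,j] = (1/(n-1)) · Σ_k (x_{k,i} - mean_i) · (x_{k,j} - mean_j), with n-1 = 5.
  S[U,U] = ((-2.8333)·(-2.8333) + (2.1667)·(2.1667) + (3.1667)·(3.1667) + (-3.8333)·(-3.8333) + (1.1667)·(1.1667) + (0.1667)·(0.1667)) / 5 = 38.8333/5 = 7.7667
  S[U,V] = ((-2.8333)·(-1.8333) + (2.1667)·(-0.8333) + (3.1667)·(0.1667) + (-3.8333)·(2.1667) + (1.1667)·(1.1667) + (0.1667)·(-0.8333)) / 5 = -3.1667/5 = -0.6333
  S[V,V] = ((-1.8333)·(-1.8333) + (-0.8333)·(-0.8333) + (0.1667)·(0.1667) + (2.1667)·(2.1667) + (1.1667)·(1.1667) + (-0.8333)·(-0.8333)) / 5 = 10.8333/5 = 2.1667

S is symmetric (S[j,i] = S[i,j]). Assembling:

S = [[7.7667, -0.6333],
 [-0.6333, 2.1667]]


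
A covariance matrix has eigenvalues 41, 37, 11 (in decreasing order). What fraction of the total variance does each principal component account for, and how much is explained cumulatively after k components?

Step 1 — total variance = trace(Sigma) = Σ λ_i = 41 + 37 + 11 = 89.

Step 2 — fraction explained by component i = λ_i / Σ λ:
  PC1: 41/89 = 0.4607
  PC2: 37/89 = 0.4157
  PC3: 11/89 = 0.1236

Step 3 — cumulative fraction after k components = (λ_1 + ... + λ_k) / Σ λ:
  k = 1: 41/89 = 0.4607
  k = 2: (41 + 37)/89 = 78/89 = 0.8764
  k = 3: (41 + 37 + 11)/89 = 89/89 = 1

Summary (fraction, with percent):

explained: PC1 0.4607 (46.07%), PC2 0.4157 (41.57%), PC3 0.1236 (12.36%);  cumulative: 0.4607, 0.8764, 1


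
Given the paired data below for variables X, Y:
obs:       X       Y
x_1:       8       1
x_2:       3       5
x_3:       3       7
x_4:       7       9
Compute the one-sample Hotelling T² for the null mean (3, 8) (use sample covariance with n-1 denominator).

Step 1 — sample mean vector:
  mean(X) = (8 + 3 + 3 + 7) / 4 = 21/4 = 5.25
  mean(Y) = (1 + 5 + 7 + 9) / 4 = 22/4 = 5.5
  x̄ = (5.25, 5.5),  deviation x̄ - mu_0 = (5.25, 5.5) - (3, 8) = (2.25, -2.5).

Step 2 — sample covariance matrix, S[i,j] = (1/(n-1)) · Σ_k (x_{k,i} - mean_i) · (x_{k,j} - mean_j), divisor n-1 = 3:
  S[X,X] = ((2.75)·(2.75) + (-2.25)·(-2.25) + (-2.25)·(-2.25) + (1.75)·(1.75)) / 3 = 20.75/3 = 6.9167
  S[X,Y] = ((2.75)·(-4.5) + (-2.25)·(-0.5) + (-2.25)·(1.5) + (1.75)·(3.5)) / 3 = -8.5/3 = -2.8333
  S[Y,Y] = ((-4.5)·(-4.5) + (-0.5)·(-0.5) + (1.5)·(1.5) + (3.5)·(3.5)) / 3 = 35/3 = 11.6667
  S = [[6.9167, -2.8333],
 [-2.8333, 11.6667]].

Step 3 — invert S. det(S) = 6.9167·11.6667 - (-2.8333)² = 72.6667.
  S^{-1} = (1/det) · [[d, -b], [-b, a]] = [[0.1606, 0.039],
 [0.039, 0.0952]].

Step 4 — quadratic form (x̄ - mu_0)^T · S^{-1} · (x̄ - mu_0):
  S^{-1} · (x̄ - mu_0) = (0.2638, -0.1502),
  (x̄ - mu_0)^T · [...] = (2.25)·(0.2638) + (-2.5)·(-0.1502) = 0.969.

Step 5 — scale by n: T² = 4 · 0.969 = 3.8761.

T² ≈ 3.8761


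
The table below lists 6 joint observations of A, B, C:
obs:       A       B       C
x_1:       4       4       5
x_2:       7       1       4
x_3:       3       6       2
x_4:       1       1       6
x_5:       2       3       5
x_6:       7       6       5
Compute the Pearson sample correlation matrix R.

Step 1 — column means:
  mean(A) = (4 + 7 + 3 + 1 + 2 + 7) / 6 = 24/6 = 4
  mean(B) = (4 + 1 + 6 + 1 + 3 + 6) / 6 = 21/6 = 3.5
  mean(C) = (5 + 4 + 2 + 6 + 5 + 5) / 6 = 27/6 = 4.5

Step 2 — sample variances and covariances s[i,j] = (1/(n-1)) · Σ_k (x_{k,i} - mean_i) · (x_{k,j} - mean_j), with n-1 = 5:
  s[A,A] = ((0)·(0) + (3)·(3) + (-1)·(-1) + (-3)·(-3) + (-2)·(-2) + (3)·(3)) / 5 = 32/5 = 6.4
  s[A,B] = ((0)·(0.5) + (3)·(-2.5) + (-1)·(2.5) + (-3)·(-2.5) + (-2)·(-0.5) + (3)·(2.5)) / 5 = 6/5 = 1.2
  s[A,C] = ((0)·(0.5) + (3)·(-0.5) + (-1)·(-2.5) + (-3)·(1.5) + (-2)·(0.5) + (3)·(0.5)) / 5 = -3/5 = -0.6
  s[B,B] = ((0.5)·(0.5) + (-2.5)·(-2.5) + (2.5)·(2.5) + (-2.5)·(-2.5) + (-0.5)·(-0.5) + (2.5)·(2.5)) / 5 = 25.5/5 = 5.1
  s[B,C] = ((0.5)·(0.5) + (-2.5)·(-0.5) + (2.5)·(-2.5) + (-2.5)·(1.5) + (-0.5)·(0.5) + (2.5)·(0.5)) / 5 = -7.5/5 = -1.5
  s[C,C] = ((0.5)·(0.5) + (-0.5)·(-0.5) + (-2.5)·(-2.5) + (1.5)·(1.5) + (0.5)·(0.5) + (0.5)·(0.5)) / 5 = 9.5/5 = 1.9
  Sample standard deviations s_i = √(s[i,i]):
  s(A) = √(6.4) = 2.5298
  s(B) = √(5.1) = 2.2583
  s(C) = √(1.9) = 1.3784

Step 3 — r_{ij} = s_{ij} / (s_i · s_j):
  r[A,A] = 1 (diagonal).
  r[A,B] = 1.2 / (2.5298 · 2.2583) = 1.2 / 5.7131 = 0.21
  r[A,C] = -0.6 / (2.5298 · 1.3784) = -0.6 / 3.4871 = -0.1721
  r[B,B] = 1 (diagonal).
  r[B,C] = -1.5 / (2.2583 · 1.3784) = -1.5 / 3.1129 = -0.4819
  r[C,C] = 1 (diagonal).

R is symmetric with unit diagonal. Assembling:

R = [[1, 0.21, -0.1721],
 [0.21, 1, -0.4819],
 [-0.1721, -0.4819, 1]]


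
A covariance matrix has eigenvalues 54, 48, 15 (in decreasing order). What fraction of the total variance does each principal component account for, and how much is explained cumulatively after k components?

Step 1 — total variance = trace(Sigma) = Σ λ_i = 54 + 48 + 15 = 117.

Step 2 — fraction explained by component i = λ_i / Σ λ:
  PC1: 54/117 = 0.4615
  PC2: 48/117 = 0.4103
  PC3: 15/117 = 0.1282

Step 3 — cumulative fraction after k components = (λ_1 + ... + λ_k) / Σ λ:
  k = 1: 54/117 = 0.4615
  k = 2: (54 + 48)/117 = 102/117 = 0.8718
  k = 3: (54 + 48 + 15)/117 = 117/117 = 1

Summary (fraction, with percent):

explained: PC1 0.4615 (46.15%), PC2 0.4103 (41.03%), PC3 0.1282 (12.82%);  cumulative: 0.4615, 0.8718, 1


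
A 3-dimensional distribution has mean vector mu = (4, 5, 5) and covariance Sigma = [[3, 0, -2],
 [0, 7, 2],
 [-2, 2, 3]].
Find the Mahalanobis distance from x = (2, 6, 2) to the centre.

Step 1 — centre the observation: (x - mu) = (-2, 1, -3).

Step 2 — invert Sigma (cofactor / det for 3×3, or solve directly):
  Sigma^{-1} = [[0.7391, -0.1739, 0.6087],
 [-0.1739, 0.2174, -0.2609],
 [0.6087, -0.2609, 0.913]].

Step 3 — form the quadratic (x - mu)^T · Sigma^{-1} · (x - mu):
  Sigma^{-1} · (x - mu) = (-3.4783, 1.3478, -4.2174).
  (x - mu)^T · [Sigma^{-1} · (x - mu)] = (-2)·(-3.4783) + (1)·(1.3478) + (-3)·(-4.2174) = 20.9565.

Step 4 — take square root: d = √(20.9565) ≈ 4.5778.

d(x, mu) = √(20.9565) ≈ 4.5778


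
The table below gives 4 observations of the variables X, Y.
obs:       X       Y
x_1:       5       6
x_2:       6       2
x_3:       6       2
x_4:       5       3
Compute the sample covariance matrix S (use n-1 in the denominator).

Step 1 — column means:
  mean(X) = (5 + 6 + 6 + 5) / 4 = 22/4 = 5.5
  mean(Y) = (6 + 2 + 2 + 3) / 4 = 13/4 = 3.25

Step 2 — sample covariance S[i,j] = (1/(n-1)) · Σ_k (x_{k,i} - mean_i) · (x_{k,j} - mean_j), with n-1 = 3.
  S[X,X] = ((-0.5)·(-0.5) + (0.5)·(0.5) + (0.5)·(0.5) + (-0.5)·(-0.5)) / 3 = 1/3 = 0.3333
  S[X,Y] = ((-0.5)·(2.75) + (0.5)·(-1.25) + (0.5)·(-1.25) + (-0.5)·(-0.25)) / 3 = -2.5/3 = -0.8333
  S[Y,Y] = ((2.75)·(2.75) + (-1.25)·(-1.25) + (-1.25)·(-1.25) + (-0.25)·(-0.25)) / 3 = 10.75/3 = 3.5833

S is symmetric (S[j,i] = S[i,j]). Assembling:

S = [[0.3333, -0.8333],
 [-0.8333, 3.5833]]


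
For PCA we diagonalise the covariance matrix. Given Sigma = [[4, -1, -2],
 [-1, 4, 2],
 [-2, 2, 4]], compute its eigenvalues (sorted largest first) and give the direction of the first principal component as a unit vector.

Step 1 — characteristic polynomial p(λ) = det(λI - Sigma) = λ³ - tr·λ² + c_1·λ - det, where tr = trace, c_1 = sum of the principal 2×2 minors, det = det(Sigma):
  tr = 4 + 4 + 4 = 12,
  c_1 = (4·4 - (-1)²) + (4·4 - (-2)²) + (4·4 - (2)²) = 15 + 12 + 12 = 39,
  det = 4·(4·4 - (2)²) - (-1)·((-1)·4 - (2)·(-2)) + (-2)·((-1)·(2) - 4·(-2)) = 4·(12) - (-1)·(0) + (-2)·(6) = 36.
  So p(λ) = λ³ - 12λ² + 39λ - 36.
Step 2 — look for an integer root (rational root theorem: any rational root is an integer divisor of 36). Testing λ = 3:
  p(3) = 27 - 108 + 117 - 36 = 0  ✓
  Dividing out (λ - 3): p(λ) = (λ - 3)(λ² - 9λ + 12).
Step 3 — remaining eigenvalues from the quadratic λ² - 9λ + 12 = 0:
  Δ = 9² - 4·12 = 81 - 48 = 33,  λ = (9 ± √33)/2 = (9 ± 5.7446)/2 ≈ 7.3723 or 1.6277.
  Sorted: λ_1 = 7.3723,  λ_2 = 3,  λ_3 = 1.6277  (check: sum = 12 = tr ✓).

Step 4 — unit eigenvector for λ_1 ≈ 7.3723: v spans the null space of (Sigma - λ_1 I), whose rows are
  r_1 = (-3.3723, -1, -2),  r_2 = (-1, -3.3723, 2),  r_3 = (-2, 2, -3.3723).
  v is orthogonal to every row, so take v ∝ r_1 × r_2 = ((-1)·(2) - (-2)·(-3.3723), (-2)·(-1) - (-3.3723)·(2), (-3.3723)·(-3.3723) - (-1)·(-1)) ≈ (-8.7446, 8.7446, 10.3723).
  Rescale (multiply by -1 so the first nonzero entry is positive): u = (8.7446, -8.7446, -10.3723).
  ||u|| = √((8.7446)² + (-8.7446)² + (-10.3723)²) = √(260.519) ≈ 16.1406,  v_1 = u/||u|| ≈ (0.5418, -0.5418, -0.6426) (||v_1|| = 1).

λ_1 = 7.3723,  λ_2 = 3,  λ_3 = 1.6277;  v_1 ≈ (0.5418, -0.5418, -0.6426)


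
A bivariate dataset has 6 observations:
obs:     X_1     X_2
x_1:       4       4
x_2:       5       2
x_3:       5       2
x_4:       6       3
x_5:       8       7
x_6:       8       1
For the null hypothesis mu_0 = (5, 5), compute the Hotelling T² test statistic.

Step 1 — sample mean vector:
  mean(X_1) = (4 + 5 + 5 + 6 + 8 + 8) / 6 = 36/6 = 6
  mean(X_2) = (4 + 2 + 2 + 3 + 7 + 1) / 6 = 19/6 = 3.1667
  x̄ = (6, 3.1667),  deviation x̄ - mu_0 = (6, 3.1667) - (5, 5) = (1, -1.8333).

Step 2 — sample covariance matrix, S[i,j] = (1/(n-1)) · Σ_k (x_{k,i} - mean_i) · (x_{k,j} - mean_j), divisor n-1 = 5:
  S[X_1,X_1] = ((-2)·(-2) + (-1)·(-1) + (-1)·(-1) + (0)·(0) + (2)·(2) + (2)·(2)) / 5 = 14/5 = 2.8
  S[X_1,X_2] = ((-2)·(0.8333) + (-1)·(-1.1667) + (-1)·(-1.1667) + (0)·(-0.1667) + (2)·(3.8333) + (2)·(-2.1667)) / 5 = 4/5 = 0.8
  S[X_2,X_2] = ((0.8333)·(0.8333) + (-1.1667)·(-1.1667) + (-1.1667)·(-1.1667) + (-0.1667)·(-0.1667) + (3.8333)·(3.8333) + (-2.1667)·(-2.1667)) / 5 = 22.8333/5 = 4.5667
  S = [[2.8, 0.8],
 [0.8, 4.5667]].

Step 3 — invert S. det(S) = 2.8·4.5667 - (0.8)² = 12.1467.
  S^{-1} = (1/det) · [[d, -b], [-b, a]] = [[0.376, -0.0659],
 [-0.0659, 0.2305]].

Step 4 — quadratic form (x̄ - mu_0)^T · S^{-1} · (x̄ - mu_0):
  S^{-1} · (x̄ - mu_0) = (0.4967, -0.4885),
  (x̄ - mu_0)^T · [...] = (1)·(0.4967) + (-1.8333)·(-0.4885) = 1.3922.

Step 5 — scale by n: T² = 6 · 1.3922 = 8.3535.

T² ≈ 8.3535


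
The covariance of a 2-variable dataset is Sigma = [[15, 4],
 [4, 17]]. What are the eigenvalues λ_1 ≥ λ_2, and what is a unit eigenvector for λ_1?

Step 1 — characteristic polynomial of 2×2 Sigma:
  det(Sigma - λI) = λ² - trace · λ + det = 0.
  trace = 15 + 17 = 32, det = 15·17 - (4)² = 239.
Step 2 — discriminant:
  Δ = trace² - 4·det = 1024 - 956 = 68.
Step 3 — eigenvalues:
  λ = (trace ± √Δ)/2 = (32 ± 8.2462)/2,
  λ_1 = 20.1231,  λ_2 = 11.8769.

Step 4 — unit eigenvector for λ_1: solve (Sigma - λ_1 I)v = 0. First row:
  (15 - 20.1231)·v_x + (4)·v_y = 0, i.e. (-5.1231)·v_x + (4)·v_y = 0,
  so v ∝ (b, λ_1 - a) = (4, 5.1231) = u.
  ||u|| = √((4)² + (5.1231)²) = √(42.2462) ≈ 6.4997,
  v_1 = u/||u|| ≈ (0.6154, 0.7882) (||v_1|| = 1).

λ_1 = 20.1231,  λ_2 = 11.8769;  v_1 ≈ (0.6154, 0.7882)


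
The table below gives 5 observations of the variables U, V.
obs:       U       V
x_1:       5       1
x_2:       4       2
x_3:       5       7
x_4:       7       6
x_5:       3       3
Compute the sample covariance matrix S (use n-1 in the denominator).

Step 1 — column means:
  mean(U) = (5 + 4 + 5 + 7 + 3) / 5 = 24/5 = 4.8
  mean(V) = (1 + 2 + 7 + 6 + 3) / 5 = 19/5 = 3.8

Step 2 — sample covariance S[i,j] = (1/(n-1)) · Σ_k (x_{k,i} - mean_i) · (x_{k,j} - mean_j), with n-1 = 4.
  S[U,U] = ((0.2)·(0.2) + (-0.8)·(-0.8) + (0.2)·(0.2) + (2.2)·(2.2) + (-1.8)·(-1.8)) / 4 = 8.8/4 = 2.2
  S[U,V] = ((0.2)·(-2.8) + (-0.8)·(-1.8) + (0.2)·(3.2) + (2.2)·(2.2) + (-1.8)·(-0.8)) / 4 = 7.8/4 = 1.95
  S[V,V] = ((-2.8)·(-2.8) + (-1.8)·(-1.8) + (3.2)·(3.2) + (2.2)·(2.2) + (-0.8)·(-0.8)) / 4 = 26.8/4 = 6.7

S is symmetric (S[j,i] = S[i,j]). Assembling:

S = [[2.2, 1.95],
 [1.95, 6.7]]


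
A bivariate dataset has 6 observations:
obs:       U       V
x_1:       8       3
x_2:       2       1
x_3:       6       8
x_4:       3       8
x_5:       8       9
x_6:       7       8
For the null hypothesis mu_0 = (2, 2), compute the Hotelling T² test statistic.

Step 1 — sample mean vector:
  mean(U) = (8 + 2 + 6 + 3 + 8 + 7) / 6 = 34/6 = 5.6667
  mean(V) = (3 + 1 + 8 + 8 + 9 + 8) / 6 = 37/6 = 6.1667
  x̄ = (5.6667, 6.1667),  deviation x̄ - mu_0 = (5.6667, 6.1667) - (2, 2) = (3.6667, 4.1667).

Step 2 — sample covariance matrix, S[i,j] = (1/(n-1)) · Σ_k (x_{k,i} - mean_i) · (x_{k,j} - mean_j), divisor n-1 = 5:
  S[U,U] = ((2.3333)·(2.3333) + (-3.6667)·(-3.6667) + (0.3333)·(0.3333) + (-2.6667)·(-2.6667) + (2.3333)·(2.3333) + (1.3333)·(1.3333)) / 5 = 33.3333/5 = 6.6667
  S[U,V] = ((2.3333)·(-3.1667) + (-3.6667)·(-5.1667) + (0.3333)·(1.8333) + (-2.6667)·(1.8333) + (2.3333)·(2.8333) + (1.3333)·(1.8333)) / 5 = 16.3333/5 = 3.2667
  S[V,V] = ((-3.1667)·(-3.1667) + (-5.1667)·(-5.1667) + (1.8333)·(1.8333) + (1.8333)·(1.8333) + (2.8333)·(2.8333) + (1.8333)·(1.8333)) / 5 = 54.8333/5 = 10.9667
  S = [[6.6667, 3.2667],
 [3.2667, 10.9667]].

Step 3 — invert S. det(S) = 6.6667·10.9667 - (3.2667)² = 62.44.
  S^{-1} = (1/det) · [[d, -b], [-b, a]] = [[0.1756, -0.0523],
 [-0.0523, 0.1068]].

Step 4 — quadratic form (x̄ - mu_0)^T · S^{-1} · (x̄ - mu_0):
  S^{-1} · (x̄ - mu_0) = (0.426, 0.253),
  (x̄ - mu_0)^T · [...] = (3.6667)·(0.426) + (4.1667)·(0.253) = 2.6164.

Step 5 — scale by n: T² = 6 · 2.6164 = 15.6983.

T² ≈ 15.6983


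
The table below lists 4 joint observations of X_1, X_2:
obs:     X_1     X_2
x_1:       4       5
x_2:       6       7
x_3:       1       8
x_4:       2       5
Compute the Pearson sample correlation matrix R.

Step 1 — column means:
  mean(X_1) = (4 + 6 + 1 + 2) / 4 = 13/4 = 3.25
  mean(X_2) = (5 + 7 + 8 + 5) / 4 = 25/4 = 6.25

Step 2 — sample variances and covariances s[i,j] = (1/(n-1)) · Σ_k (x_{k,i} - mean_i) · (x_{k,j} - mean_j), with n-1 = 3:
  s[X_1,X_1] = ((0.75)·(0.75) + (2.75)·(2.75) + (-2.25)·(-2.25) + (-1.25)·(-1.25)) / 3 = 14.75/3 = 4.9167
  s[X_1,X_2] = ((0.75)·(-1.25) + (2.75)·(0.75) + (-2.25)·(1.75) + (-1.25)·(-1.25)) / 3 = -1.25/3 = -0.4167
  s[X_2,X_2] = ((-1.25)·(-1.25) + (0.75)·(0.75) + (1.75)·(1.75) + (-1.25)·(-1.25)) / 3 = 6.75/3 = 2.25
  Sample standard deviations s_i = √(s[i,i]):
  s(X_1) = √(4.9167) = 2.2174
  s(X_2) = √(2.25) = 1.5

Step 3 — r_{ij} = s_{ij} / (s_i · s_j):
  r[X_1,X_1] = 1 (diagonal).
  r[X_1,X_2] = -0.4167 / (2.2174 · 1.5) = -0.4167 / 3.326 = -0.1253
  r[X_2,X_2] = 1 (diagonal).

R is symmetric with unit diagonal. Assembling:

R = [[1, -0.1253],
 [-0.1253, 1]]


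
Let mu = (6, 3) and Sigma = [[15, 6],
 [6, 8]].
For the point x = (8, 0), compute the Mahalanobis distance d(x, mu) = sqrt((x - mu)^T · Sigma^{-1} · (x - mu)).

Step 1 — centre the observation: (x - mu) = (2, -3).

Step 2 — invert Sigma. det(Sigma) = 15·8 - (6)² = 84.
  Sigma^{-1} = (1/det) · [[d, -b], [-b, a]] = [[0.0952, -0.0714],
 [-0.0714, 0.1786]].

Step 3 — form the quadratic (x - mu)^T · Sigma^{-1} · (x - mu):
  Sigma^{-1} · (x - mu) = (0.4048, -0.6786).
  (x - mu)^T · [Sigma^{-1} · (x - mu)] = (2)·(0.4048) + (-3)·(-0.6786) = 2.8452.

Step 4 — take square root: d = √(2.8452) ≈ 1.6868.

d(x, mu) = √(2.8452) ≈ 1.6868


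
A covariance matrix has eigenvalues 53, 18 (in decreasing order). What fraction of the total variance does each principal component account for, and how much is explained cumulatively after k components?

Step 1 — total variance = trace(Sigma) = Σ λ_i = 53 + 18 = 71.

Step 2 — fraction explained by component i = λ_i / Σ λ:
  PC1: 53/71 = 0.7465
  PC2: 18/71 = 0.2535

Step 3 — cumulative fraction after k components = (λ_1 + ... + λ_k) / Σ λ:
  k = 1: 53/71 = 0.7465
  k = 2: (53 + 18)/71 = 71/71 = 1

Summary (fraction, with percent):

explained: PC1 0.7465 (74.65%), PC2 0.2535 (25.35%);  cumulative: 0.7465, 1


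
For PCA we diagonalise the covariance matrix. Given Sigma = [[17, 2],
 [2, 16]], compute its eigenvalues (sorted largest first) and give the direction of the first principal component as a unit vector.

Step 1 — characteristic polynomial of 2×2 Sigma:
  det(Sigma - λI) = λ² - trace · λ + det = 0.
  trace = 17 + 16 = 33, det = 17·16 - (2)² = 268.
Step 2 — discriminant:
  Δ = trace² - 4·det = 1089 - 1072 = 17.
Step 3 — eigenvalues:
  λ = (trace ± √Δ)/2 = (33 ± 4.1231)/2,
  λ_1 = 18.5616,  λ_2 = 14.4384.

Step 4 — unit eigenvector for λ_1: solve (Sigma - λ_1 I)v = 0. First row:
  (17 - 18.5616)·v_x + (2)·v_y = 0, i.e. (-1.5616)·v_x + (2)·v_y = 0,
  so v ∝ (b, λ_1 - a) = (2, 1.5616) = u.
  ||u|| = √((2)² + (1.5616)²) = √(6.4384) ≈ 2.5374,
  v_1 = u/||u|| ≈ (0.7882, 0.6154) (||v_1|| = 1).

λ_1 = 18.5616,  λ_2 = 14.4384;  v_1 ≈ (0.7882, 0.6154)


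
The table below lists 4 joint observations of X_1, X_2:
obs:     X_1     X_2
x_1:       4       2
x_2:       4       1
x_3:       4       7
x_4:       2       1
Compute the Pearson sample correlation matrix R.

Step 1 — column means:
  mean(X_1) = (4 + 4 + 4 + 2) / 4 = 14/4 = 3.5
  mean(X_2) = (2 + 1 + 7 + 1) / 4 = 11/4 = 2.75

Step 2 — sample variances and covariances s[i,j] = (1/(n-1)) · Σ_k (x_{k,i} - mean_i) · (x_{k,j} - mean_j), with n-1 = 3:
  s[X_1,X_1] = ((0.5)·(0.5) + (0.5)·(0.5) + (0.5)·(0.5) + (-1.5)·(-1.5)) / 3 = 3/3 = 1
  s[X_1,X_2] = ((0.5)·(-0.75) + (0.5)·(-1.75) + (0.5)·(4.25) + (-1.5)·(-1.75)) / 3 = 3.5/3 = 1.1667
  s[X_2,X_2] = ((-0.75)·(-0.75) + (-1.75)·(-1.75) + (4.25)·(4.25) + (-1.75)·(-1.75)) / 3 = 24.75/3 = 8.25
  Sample standard deviations s_i = √(s[i,i]):
  s(X_1) = √(1) = 1
  s(X_2) = √(8.25) = 2.8723

Step 3 — r_{ij} = s_{ij} / (s_i · s_j):
  r[X_1,X_1] = 1 (diagonal).
  r[X_1,X_2] = 1.1667 / (1 · 2.8723) = 1.1667 / 2.8723 = 0.4062
  r[X_2,X_2] = 1 (diagonal).

R is symmetric with unit diagonal. Assembling:

R = [[1, 0.4062],
 [0.4062, 1]]


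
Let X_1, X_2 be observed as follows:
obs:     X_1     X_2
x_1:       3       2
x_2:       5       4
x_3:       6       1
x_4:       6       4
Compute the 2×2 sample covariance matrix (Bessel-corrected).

Step 1 — column means:
  mean(X_1) = (3 + 5 + 6 + 6) / 4 = 20/4 = 5
  mean(X_2) = (2 + 4 + 1 + 4) / 4 = 11/4 = 2.75

Step 2 — sample covariance S[i,j] = (1/(n-1)) · Σ_k (x_{k,i} - mean_i) · (x_{k,j} - mean_j), with n-1 = 3.
  S[X_1,X_1] = ((-2)·(-2) + (0)·(0) + (1)·(1) + (1)·(1)) / 3 = 6/3 = 2
  S[X_1,X_2] = ((-2)·(-0.75) + (0)·(1.25) + (1)·(-1.75) + (1)·(1.25)) / 3 = 1/3 = 0.3333
  S[X_2,X_2] = ((-0.75)·(-0.75) + (1.25)·(1.25) + (-1.75)·(-1.75) + (1.25)·(1.25)) / 3 = 6.75/3 = 2.25

S is symmetric (S[j,i] = S[i,j]). Assembling:

S = [[2, 0.3333],
 [0.3333, 2.25]]


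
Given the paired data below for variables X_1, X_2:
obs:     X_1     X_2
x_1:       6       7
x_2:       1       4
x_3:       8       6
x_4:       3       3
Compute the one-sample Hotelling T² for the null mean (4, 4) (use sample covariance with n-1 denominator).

Step 1 — sample mean vector:
  mean(X_1) = (6 + 1 + 8 + 3) / 4 = 18/4 = 4.5
  mean(X_2) = (7 + 4 + 6 + 3) / 4 = 20/4 = 5
  x̄ = (4.5, 5),  deviation x̄ - mu_0 = (4.5, 5) - (4, 4) = (0.5, 1).

Step 2 — sample covariance matrix, S[i,j] = (1/(n-1)) · Σ_k (x_{k,i} - mean_i) · (x_{k,j} - mean_j), divisor n-1 = 3:
  S[X_1,X_1] = ((1.5)·(1.5) + (-3.5)·(-3.5) + (3.5)·(3.5) + (-1.5)·(-1.5)) / 3 = 29/3 = 9.6667
  S[X_1,X_2] = ((1.5)·(2) + (-3.5)·(-1) + (3.5)·(1) + (-1.5)·(-2)) / 3 = 13/3 = 4.3333
  S[X_2,X_2] = ((2)·(2) + (-1)·(-1) + (1)·(1) + (-2)·(-2)) / 3 = 10/3 = 3.3333
  S = [[9.6667, 4.3333],
 [4.3333, 3.3333]].

Step 3 — invert S. det(S) = 9.6667·3.3333 - (4.3333)² = 13.4444.
  S^{-1} = (1/det) · [[d, -b], [-b, a]] = [[0.2479, -0.3223],
 [-0.3223, 0.719]].

Step 4 — quadratic form (x̄ - mu_0)^T · S^{-1} · (x̄ - mu_0):
  S^{-1} · (x̄ - mu_0) = (-0.1983, 0.5579),
  (x̄ - mu_0)^T · [...] = (0.5)·(-0.1983) + (1)·(0.5579) = 0.4587.

Step 5 — scale by n: T² = 4 · 0.4587 = 1.8347.

T² ≈ 1.8347


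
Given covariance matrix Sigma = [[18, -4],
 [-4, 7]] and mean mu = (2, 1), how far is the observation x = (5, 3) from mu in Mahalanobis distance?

Step 1 — centre the observation: (x - mu) = (3, 2).

Step 2 — invert Sigma. det(Sigma) = 18·7 - (-4)² = 110.
  Sigma^{-1} = (1/det) · [[d, -b], [-b, a]] = [[0.0636, 0.0364],
 [0.0364, 0.1636]].

Step 3 — form the quadratic (x - mu)^T · Sigma^{-1} · (x - mu):
  Sigma^{-1} · (x - mu) = (0.2636, 0.4364).
  (x - mu)^T · [Sigma^{-1} · (x - mu)] = (3)·(0.2636) + (2)·(0.4364) = 1.6636.

Step 4 — take square root: d = √(1.6636) ≈ 1.2898.

d(x, mu) = √(1.6636) ≈ 1.2898


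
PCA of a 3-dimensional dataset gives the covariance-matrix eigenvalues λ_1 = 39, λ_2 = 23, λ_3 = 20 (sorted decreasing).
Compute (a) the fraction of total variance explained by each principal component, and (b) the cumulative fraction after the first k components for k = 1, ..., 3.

Step 1 — total variance = trace(Sigma) = Σ λ_i = 39 + 23 + 20 = 82.

Step 2 — fraction explained by component i = λ_i / Σ λ:
  PC1: 39/82 = 0.4756
  PC2: 23/82 = 0.2805
  PC3: 20/82 = 0.2439

Step 3 — cumulative fraction after k components = (λ_1 + ... + λ_k) / Σ λ:
  k = 1: 39/82 = 0.4756
  k = 2: (39 + 23)/82 = 62/82 = 0.7561
  k = 3: (39 + 23 + 20)/82 = 82/82 = 1

Summary (fraction, with percent):

explained: PC1 0.4756 (47.56%), PC2 0.2805 (28.05%), PC3 0.2439 (24.39%);  cumulative: 0.4756, 0.7561, 1


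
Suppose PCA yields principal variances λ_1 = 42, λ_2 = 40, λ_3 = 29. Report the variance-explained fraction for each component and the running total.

Step 1 — total variance = trace(Sigma) = Σ λ_i = 42 + 40 + 29 = 111.

Step 2 — fraction explained by component i = λ_i / Σ λ:
  PC1: 42/111 = 0.3784
  PC2: 40/111 = 0.3604
  PC3: 29/111 = 0.2613

Step 3 — cumulative fraction after k components = (λ_1 + ... + λ_k) / Σ λ:
  k = 1: 42/111 = 0.3784
  k = 2: (42 + 40)/111 = 82/111 = 0.7387
  k = 3: (42 + 40 + 29)/111 = 111/111 = 1

Summary (fraction, with percent):

explained: PC1 0.3784 (37.84%), PC2 0.3604 (36.04%), PC3 0.2613 (26.13%);  cumulative: 0.3784, 0.7387, 1


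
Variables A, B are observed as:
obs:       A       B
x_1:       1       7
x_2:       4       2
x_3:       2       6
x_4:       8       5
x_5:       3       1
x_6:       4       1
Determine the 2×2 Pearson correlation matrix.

Step 1 — column means:
  mean(A) = (1 + 4 + 2 + 8 + 3 + 4) / 6 = 22/6 = 3.6667
  mean(B) = (7 + 2 + 6 + 5 + 1 + 1) / 6 = 22/6 = 3.6667

Step 2 — sample variances and covariances s[i,j] = (1/(n-1)) · Σ_k (x_{k,i} - mean_i) · (x_{k,j} - mean_j), with n-1 = 5:
  s[A,A] = ((-2.6667)·(-2.6667) + (0.3333)·(0.3333) + (-1.6667)·(-1.6667) + (4.3333)·(4.3333) + (-0.6667)·(-0.6667) + (0.3333)·(0.3333)) / 5 = 29.3333/5 = 5.8667
  s[A,B] = ((-2.6667)·(3.3333) + (0.3333)·(-1.6667) + (-1.6667)·(2.3333) + (4.3333)·(1.3333) + (-0.6667)·(-2.6667) + (0.3333)·(-2.6667)) / 5 = -6.6667/5 = -1.3333
  s[B,B] = ((3.3333)·(3.3333) + (-1.6667)·(-1.6667) + (2.3333)·(2.3333) + (1.3333)·(1.3333) + (-2.6667)·(-2.6667) + (-2.6667)·(-2.6667)) / 5 = 35.3333/5 = 7.0667
  Sample standard deviations s_i = √(s[i,i]):
  s(A) = √(5.8667) = 2.4221
  s(B) = √(7.0667) = 2.6583

Step 3 — r_{ij} = s_{ij} / (s_i · s_j):
  r[A,A] = 1 (diagonal).
  r[A,B] = -1.3333 / (2.4221 · 2.6583) = -1.3333 / 6.4388 = -0.2071
  r[B,B] = 1 (diagonal).

R is symmetric with unit diagonal. Assembling:

R = [[1, -0.2071],
 [-0.2071, 1]]


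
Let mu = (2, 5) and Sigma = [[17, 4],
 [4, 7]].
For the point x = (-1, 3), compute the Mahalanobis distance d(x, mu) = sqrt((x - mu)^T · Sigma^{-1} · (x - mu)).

Step 1 — centre the observation: (x - mu) = (-3, -2).

Step 2 — invert Sigma. det(Sigma) = 17·7 - (4)² = 103.
  Sigma^{-1} = (1/det) · [[d, -b], [-b, a]] = [[0.068, -0.0388],
 [-0.0388, 0.165]].

Step 3 — form the quadratic (x - mu)^T · Sigma^{-1} · (x - mu):
  Sigma^{-1} · (x - mu) = (-0.1262, -0.2136).
  (x - mu)^T · [Sigma^{-1} · (x - mu)] = (-3)·(-0.1262) + (-2)·(-0.2136) = 0.8058.

Step 4 — take square root: d = √(0.8058) ≈ 0.8977.

d(x, mu) = √(0.8058) ≈ 0.8977


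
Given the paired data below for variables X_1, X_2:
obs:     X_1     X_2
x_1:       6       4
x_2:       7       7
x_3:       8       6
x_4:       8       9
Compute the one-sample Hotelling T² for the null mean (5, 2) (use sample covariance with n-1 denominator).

Step 1 — sample mean vector:
  mean(X_1) = (6 + 7 + 8 + 8) / 4 = 29/4 = 7.25
  mean(X_2) = (4 + 7 + 6 + 9) / 4 = 26/4 = 6.5
  x̄ = (7.25, 6.5),  deviation x̄ - mu_0 = (7.25, 6.5) - (5, 2) = (2.25, 4.5).

Step 2 — sample covariance matrix, S[i,j] = (1/(n-1)) · Σ_k (x_{k,i} - mean_i) · (x_{k,j} - mean_j), divisor n-1 = 3:
  S[X_1,X_1] = ((-1.25)·(-1.25) + (-0.25)·(-0.25) + (0.75)·(0.75) + (0.75)·(0.75)) / 3 = 2.75/3 = 0.9167
  S[X_1,X_2] = ((-1.25)·(-2.5) + (-0.25)·(0.5) + (0.75)·(-0.5) + (0.75)·(2.5)) / 3 = 4.5/3 = 1.5
  S[X_2,X_2] = ((-2.5)·(-2.5) + (0.5)·(0.5) + (-0.5)·(-0.5) + (2.5)·(2.5)) / 3 = 13/3 = 4.3333
  S = [[0.9167, 1.5],
 [1.5, 4.3333]].

Step 3 — invert S. det(S) = 0.9167·4.3333 - (1.5)² = 1.7222.
  S^{-1} = (1/det) · [[d, -b], [-b, a]] = [[2.5161, -0.871],
 [-0.871, 0.5323]].

Step 4 — quadratic form (x̄ - mu_0)^T · S^{-1} · (x̄ - mu_0):
  S^{-1} · (x̄ - mu_0) = (1.7419, 0.4355),
  (x̄ - mu_0)^T · [...] = (2.25)·(1.7419) + (4.5)·(0.4355) = 5.879.

Step 5 — scale by n: T² = 4 · 5.879 = 23.5161.

T² ≈ 23.5161
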